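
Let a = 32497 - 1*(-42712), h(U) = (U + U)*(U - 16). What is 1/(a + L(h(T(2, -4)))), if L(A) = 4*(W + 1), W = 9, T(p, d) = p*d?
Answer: 1/75249 ≈ 1.3289e-5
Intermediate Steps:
T(p, d) = d*p
h(U) = 2*U*(-16 + U) (h(U) = (2*U)*(-16 + U) = 2*U*(-16 + U))
a = 75209 (a = 32497 + 42712 = 75209)
L(A) = 40 (L(A) = 4*(9 + 1) = 4*10 = 40)
1/(a + L(h(T(2, -4)))) = 1/(75209 + 40) = 1/75249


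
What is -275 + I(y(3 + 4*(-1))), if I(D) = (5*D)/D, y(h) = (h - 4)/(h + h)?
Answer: -270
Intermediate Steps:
y(h) = (-4 + h)/(2*h) (y(h) = (-4 + h)/((2*h)) = (-4 + h)*(1/(2*h)) = (-4 + h)/(2*h))
I(D) = 5
-275 + I(y(3 + 4*(-1))) = -275 + 5 = -270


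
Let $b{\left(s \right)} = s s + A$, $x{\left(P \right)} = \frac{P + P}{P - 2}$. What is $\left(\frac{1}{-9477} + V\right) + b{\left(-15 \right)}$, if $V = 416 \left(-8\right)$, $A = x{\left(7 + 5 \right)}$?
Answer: $- \frac{146921936}{47385} \approx -3100.6$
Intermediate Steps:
$x{\left(P \right)} = \frac{2 P}{-2 + P}$
$A = \frac{12}{5}$ ($A = \frac{2 \left(7 + 5\right)}{-2 + \left(7 + 5\right)} = 2 \cdot 12 \frac{1}{-2 + 12} = 2 \cdot 12 \cdot \frac{1}{10} = \frac{12}{5} \approx 2.4$)
$b{\left(s \right)} = \frac{12}{5} + s^{2}$ ($b{\left(s \right)} = s s + \frac{12}{5} = s^{2} + \frac{12}{5} = \frac{12}{5} + s^{2}$)
$V = -3328$
$\left(\frac{1}{-9477} + V\right) + b{\left(-15 \right)} = \left(\frac{1}{-9477} - 3328\right) + \left(\frac{12}{5} + \left(-15\right)^{2}\right) = \left(- \frac{1}{9477} - 3328\right) + \left(\frac{12}{5} + 225\right) = - \frac{31539457}{9477} + \frac{1137}{5} = - \frac{146921936}{47385}$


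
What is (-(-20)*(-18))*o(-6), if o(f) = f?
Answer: 2160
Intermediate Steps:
(-(-20)*(-18))*o(-6) = -(-20)*(-18)*(-6) = -20*18*(-6) = -360*(-6) = 2160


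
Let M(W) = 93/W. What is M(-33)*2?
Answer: -62/11 ≈ -5.6364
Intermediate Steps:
M(-33)*2 = (93/(-33))*2 = (93*(-1/33))*2 = -31/11*2 = -62/11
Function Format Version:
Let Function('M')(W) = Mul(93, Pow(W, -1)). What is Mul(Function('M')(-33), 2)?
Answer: Rational(-62, 11) ≈ -5.6364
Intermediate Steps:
Mul(Function('M')(-33), 2) = Mul(Mul(93, Pow(-33, -1)), 2) = Mul(Mul(93, Rational(-1, 33)), 2) = Mul(Rational(-31, 11), 2) = Rational(-62, 11)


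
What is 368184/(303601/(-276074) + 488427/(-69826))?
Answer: -443595978997926/9752577439 ≈ -45485.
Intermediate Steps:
368184/(303601/(-276074) + 488427/(-69826)) = 368184/(303601*(-1/276074) + 488427*(-1/69826)) = 368184/(-303601/276074 - 488427/69826) = 368184/(-39010309756/4819285781) = 368184*(-4819285781/39010309756) = -443595978997926/9752577439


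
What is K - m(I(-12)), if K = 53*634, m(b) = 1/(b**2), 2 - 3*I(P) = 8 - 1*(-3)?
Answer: 302417/9 ≈ 33602.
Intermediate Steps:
I(P) = -3 (I(P) = 2/3 - (8 - 1*(-3))/3 = 2/3 - (8 + 3)/3 = 2/3 - 1/3*11 = 2/3 - 11/3 = -3)
m(b) = b**(-2)
K = 33602
K - m(I(-12)) = 33602 - 1/(-3)**2 = 33602 - 1*1/9 = 33602 - 1/9 = 302417/9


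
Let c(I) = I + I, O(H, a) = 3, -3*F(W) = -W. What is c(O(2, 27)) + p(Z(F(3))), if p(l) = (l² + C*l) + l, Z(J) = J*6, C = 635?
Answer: 3858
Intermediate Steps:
F(W) = W/3 (F(W) = -(-1)*W/3 = W/3)
Z(J) = 6*J
c(I) = 2*I
p(l) = l² + 636*l (p(l) = (l² + 635*l) + l = l² + 636*l)
c(O(2, 27)) + p(Z(F(3))) = 2*3 + (6*((⅓)*3))*(636 + 6*((⅓)*3)) = 6 + (6*1)*(636 + 6*1) = 6 + 6*(636 + 6) = 6 + 6*642 = 6 + 3852 = 3858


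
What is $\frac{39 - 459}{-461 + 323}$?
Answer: $\frac{70}{23} \approx 3.0435$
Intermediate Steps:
$\frac{39 - 459}{-461 + 323} = - \frac{420}{-138} = \left(-420\right) \left(- \frac{1}{138}\right) = \frac{70}{23}$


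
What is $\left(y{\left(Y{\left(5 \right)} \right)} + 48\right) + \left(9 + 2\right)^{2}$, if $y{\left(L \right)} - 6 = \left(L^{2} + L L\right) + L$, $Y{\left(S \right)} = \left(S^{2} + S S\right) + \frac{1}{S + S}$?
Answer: $\frac{131128}{25} \approx 5245.1$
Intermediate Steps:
$Y{\left(S \right)} = \frac{1}{2 S} + 2 S^{2}$ ($Y{\left(S \right)} = \left(S^{2} + S^{2}\right) + \frac{1}{2 S} = 2 S^{2} + \frac{1}{2 S} = \frac{1}{2 S} + 2 S^{2}$)
$y{\left(L \right)} = 6 + L + 2 L^{2}$ ($y{\left(L \right)} = 6 + \left(\left(L^{2} + L L\right) + L\right) = 6 + \left(\left(L^{2} + L^{2}\right) + L\right) = 6 + \left(2 L^{2} + L\right) = 6 + \left(L + 2 L^{2}\right) = 6 + L + 2 L^{2}$)
$\left(y{\left(Y{\left(5 \right)} \right)} + 48\right) + \left(9 + 2\right)^{2} = \left(\left(6 + \frac{1 + 4 \cdot 5^{3}}{2 \cdot 5} + 2 \left(\frac{1 + 4 \cdot 5^{3}}{2 \cdot 5}\right)^{2}\right) + 48\right) + \left(9 + 2\right)^{2} = \left(\left(6 + \frac{1}{2} \cdot \frac{1}{5} \left(1 + 4 \cdot 125\right) + 2 \left(\frac{1}{2} \cdot \frac{1}{5} \left(1 + 4 \cdot 125\right)\right)^{2}\right) + 48\right) + 11^{2} = \left(\left(6 + \frac{1}{2} \cdot \frac{1}{5} \left(1 + 500\right) + 2 \left(\frac{1}{2} \cdot \frac{1}{5} \left(1 + 500\right)\right)^{2}\right) + 48\right) + 121 = \left(\left(6 + \frac{1}{2} \cdot \frac{1}{5} \cdot 501 + 2 \left(\frac{1}{2} \cdot \frac{1}{5} \cdot 501\right)^{2}\right) + 48\right) + 121 = \left(\left(6 + \frac{501}{10} + 2 \left(\frac{501}{10}\right)^{2}\right) + 48\right) + 121 = \left(\left(6 + \frac{501}{10} + 2 \cdot \frac{251001}{100}\right) + 48\right) + 121 = \left(\left(6 + \frac{501}{10} + \frac{251001}{50}\right) + 48\right) + 121 = \left(\frac{126903}{25} + 48\right) + 121 = \frac{128103}{25} + 121 = \frac{131128}{25}$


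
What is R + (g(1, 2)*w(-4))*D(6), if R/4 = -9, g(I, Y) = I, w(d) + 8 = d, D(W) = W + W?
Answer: -180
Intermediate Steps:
D(W) = 2*W
w(d) = -8 + d
R = -36 (R = 4*(-9) = -36)
R + (g(1, 2)*w(-4))*D(6) = -36 + (1*(-8 - 4))*(2*6) = -36 + (1*(-12))*12 = -36 - 12*12 = -36 - 144 = -180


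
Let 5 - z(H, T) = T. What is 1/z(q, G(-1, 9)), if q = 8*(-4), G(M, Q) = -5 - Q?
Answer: 1/19 ≈ 0.052632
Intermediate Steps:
q = -32
z(H, T) = 5 - T
1/z(q, G(-1, 9)) = 1/(5 - (-5 - 1*9)) = 1/(5 - (-5 - 9)) = 1/(5 - 1*(-14)) = 1/(5 + 14) = 1/19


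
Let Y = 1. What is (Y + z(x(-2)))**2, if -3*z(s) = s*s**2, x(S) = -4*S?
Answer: 259081/9 ≈ 28787.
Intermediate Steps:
z(s) = -s**3/3 (z(s) = -s*s**2/3 = -s**3/3)
(Y + z(x(-2)))**2 = (1 - (-4*(-2))**3/3)**2 = (1 - 1/3*8**3)**2 = (1 - 1/3*512)**2 = (1 - 512/3)**2 = (-509/3)**2 = 259081/9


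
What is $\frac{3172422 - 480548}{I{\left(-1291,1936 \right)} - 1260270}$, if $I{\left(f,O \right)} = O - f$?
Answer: $- \frac{2691874}{1257043} \approx -2.1414$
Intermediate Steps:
$\frac{3172422 - 480548}{I{\left(-1291,1936 \right)} - 1260270} = \frac{3172422 - 480548}{\left(1936 - -1291\right) - 1260270} = \frac{2691874}{\left(1936 + 1291\right) - 1260270} = \frac{2691874}{3227 - 1260270} = \frac{2691874}{-1257043} = 2691874 \left(- \frac{1}{1257043}\right) = - \frac{2691874}{1257043}$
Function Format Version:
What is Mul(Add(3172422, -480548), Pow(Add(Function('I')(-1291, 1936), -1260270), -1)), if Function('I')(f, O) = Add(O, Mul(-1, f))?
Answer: Rational(-2691874, 1257043) ≈ -2.1414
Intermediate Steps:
Mul(Add(3172422, -480548), Pow(Add(Function('I')(-1291, 1936), -1260270), -1)) = Mul(Add(3172422, -480548), Pow(Add(Add(1936, Mul(-1, -1291)), -1260270), -1)) = Mul(2691874, Pow(Add(Add(1936, 1291), -1260270), -1)) = Mul(2691874, Pow(Add(3227, -1260270), -1)) = Mul(2691874, Pow(-1257043, -1)) = Mul(2691874, Rational(-1, 1257043)) = Rational(-2691874, 1257043)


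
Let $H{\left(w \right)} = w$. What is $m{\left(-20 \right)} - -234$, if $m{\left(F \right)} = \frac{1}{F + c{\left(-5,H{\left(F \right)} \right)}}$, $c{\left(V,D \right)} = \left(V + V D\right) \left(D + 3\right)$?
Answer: $\frac{382589}{1635} \approx 234.0$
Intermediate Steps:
$c{\left(V,D \right)} = \left(3 + D\right) \left(V + D V\right)$ ($c{\left(V,D \right)} = \left(V + D V\right) \left(3 + D\right) = \left(3 + D\right) \left(V + D V\right)$)
$m{\left(F \right)} = \frac{1}{-15 - 19 F - 5 F^{2}}$ ($m{\left(F \right)} = \frac{1}{F - 5 \left(3 + F^{2} + 4 F\right)} = \frac{1}{F - \left(15 + 5 F^{2} + 20 F\right)} = \frac{1}{-15 - 19 F - 5 F^{2}}$)
$m{\left(-20 \right)} - -234 = \frac{1}{-15 - -380 - 5 \left(-20\right)^{2}} - -234 = \frac{1}{-15 + 380 - 2000} + 234 = \frac{1}{-1635} + 234 = - \frac{1}{1635} + 234 = \frac{382589}{1635}$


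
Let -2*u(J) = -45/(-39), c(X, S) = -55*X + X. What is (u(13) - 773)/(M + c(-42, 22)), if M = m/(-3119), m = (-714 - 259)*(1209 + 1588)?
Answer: -62732447/254679698 ≈ -0.24632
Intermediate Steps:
m = -2721481 (m = -973*2797 = -2721481)
c(X, S) = -54*X
u(J) = -15/26 (u(J) = -(-45)/(2*(-39)) = -(-45)*(-1)/(2*39) = -½*15/13 = -15/26)
M = 2721481/3119 (M = -2721481/(-3119) = -2721481*(-1/3119) = 2721481/3119 ≈ 872.55)
(u(13) - 773)/(M + c(-42, 22)) = (-15/26 - 773)/(2721481/3119 - 54*(-42)) = -20113/(26*(2721481/3119 + 2268)) = -20113/(26*9795373/3119) = -20113/26*3119/9795373 = -62732447/254679698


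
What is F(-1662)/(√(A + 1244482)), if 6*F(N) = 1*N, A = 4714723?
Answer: -277*√5959205/5959205 ≈ -0.11347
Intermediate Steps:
F(N) = N/6 (F(N) = (1*N)/6 = N/6)
F(-1662)/(√(A + 1244482)) = ((⅙)*(-1662))/(√(4714723 + 1244482)) = -277*√5959205/5959205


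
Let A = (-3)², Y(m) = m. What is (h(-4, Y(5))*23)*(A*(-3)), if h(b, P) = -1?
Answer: 621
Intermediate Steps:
A = 9
(h(-4, Y(5))*23)*(A*(-3)) = (-1*23)*(9*(-3)) = -23*(-27) = 621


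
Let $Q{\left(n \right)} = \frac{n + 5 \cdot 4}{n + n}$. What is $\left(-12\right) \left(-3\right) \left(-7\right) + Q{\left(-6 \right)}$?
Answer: $- \frac{1519}{6} \approx -253.17$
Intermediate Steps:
$Q{\left(n \right)} = \frac{20 + n}{2 n}$ ($Q{\left(n \right)} = \frac{n + 20}{2 n} = \left(20 + n\right) \frac{1}{2 n} = \frac{20 + n}{2 n}$)
$\left(-12\right) \left(-3\right) \left(-7\right) + Q{\left(-6 \right)} = \left(-12\right) \left(-3\right) \left(-7\right) + \frac{20 - 6}{2 \left(-6\right)} = 36 \left(-7\right) + \frac{1}{2} \left(- \frac{1}{6}\right) 14 = -252 - \frac{7}{6} = - \frac{1519}{6}$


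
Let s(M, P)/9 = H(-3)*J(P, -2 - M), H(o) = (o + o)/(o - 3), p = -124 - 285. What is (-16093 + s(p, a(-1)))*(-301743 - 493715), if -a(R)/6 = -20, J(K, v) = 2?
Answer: 12786987350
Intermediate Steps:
p = -409
a(R) = 120 (a(R) = -6*(-20) = 120)
H(o) = 2*o/(-3 + o) (H(o) = (2*o)/(-3 + o) = 2*o/(-3 + o))
s(M, P) = 18 (s(M, P) = 9*((2*(-3)/(-3 - 3))*2) = 9*((2*(-3)/(-6))*2) = 9*((2*(-3)*(-⅙))*2) = 9*(1*2) = 9*2 = 18)
(-16093 + s(p, a(-1)))*(-301743 - 493715) = (-16093 + 18)*(-301743 - 493715) = -16075*(-795458) = 12786987350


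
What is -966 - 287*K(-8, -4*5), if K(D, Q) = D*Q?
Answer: -46886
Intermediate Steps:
-966 - 287*K(-8, -4*5) = -966 - (-2296)*(-4*5) = -966 - (-2296)*(-20) = -966 - 287*160 = -966 - 45920 = -46886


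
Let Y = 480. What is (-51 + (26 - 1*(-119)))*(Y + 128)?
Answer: 57152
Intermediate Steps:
(-51 + (26 - 1*(-119)))*(Y + 128) = (-51 + (26 - 1*(-119)))*(480 + 128) = (-51 + (26 + 119))*608 = (-51 + 145)*608 = 94*608 = 57152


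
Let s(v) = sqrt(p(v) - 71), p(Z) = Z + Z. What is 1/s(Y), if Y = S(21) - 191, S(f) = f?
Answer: -I*sqrt(411)/411 ≈ -0.049326*I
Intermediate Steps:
p(Z) = 2*Z
Y = -170 (Y = 21 - 191 = -170)
s(v) = sqrt(-71 + 2*v) (s(v) = sqrt(2*v - 71) = sqrt(-71 + 2*v))
1/s(Y) = 1/(sqrt(-71 + 2*(-170))) = 1/(sqrt(-71 - 340)) = 1/(sqrt(-411)) = 1/(I*sqrt(411)) = -I*sqrt(411)/411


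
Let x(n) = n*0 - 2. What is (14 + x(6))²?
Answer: 144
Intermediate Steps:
x(n) = -2 (x(n) = 0 - 2 = -2)
(14 + x(6))² = (14 - 2)² = 12² = 144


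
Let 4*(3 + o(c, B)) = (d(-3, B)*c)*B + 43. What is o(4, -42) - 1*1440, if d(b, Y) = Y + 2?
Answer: 991/4 ≈ 247.75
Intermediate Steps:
d(b, Y) = 2 + Y
o(c, B) = 31/4 + B*c*(2 + B)/4 (o(c, B) = -3 + (((2 + B)*c)*B + 43)/4 = -3 + ((c*(2 + B))*B + 43)/4 = -3 + (B*c*(2 + B) + 43)/4 = -3 + (43 + B*c*(2 + B))/4 = -3 + (43/4 + B*c*(2 + B)/4) = 31/4 + B*c*(2 + B)/4)
o(4, -42) - 1*1440 = (31/4 + (1/4)*(-42)*4*(2 - 42)) - 1*1440 = (31/4 + (1/4)*(-42)*4*(-40)) - 1440 = (31/4 + 1680) - 1440 = 6751/4 - 1440 = 991/4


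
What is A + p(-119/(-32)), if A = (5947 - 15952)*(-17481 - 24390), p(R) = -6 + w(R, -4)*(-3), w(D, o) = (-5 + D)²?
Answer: 428973408333/1024 ≈ 4.1892e+8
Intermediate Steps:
p(R) = -6 - 3*(-5 + R)² (p(R) = -6 + (-5 + R)²*(-3) = -6 - 3*(-5 + R)²)
A = 418919355 (A = -10005*(-41871) = 418919355)
A + p(-119/(-32)) = 418919355 + (-6 - 3*(-5 - 119/(-32))²) = 418919355 + (-6 - 3*(-5 - 119*(-1/32))²) = 418919355 + (-6 - 3*(-5 + 119/32)²) = 418919355 + (-6 - 3*(-41/32)²) = 418919355 + (-6 - 3*1681/1024) = 418919355 + (-6 - 5043/1024) = 418919355 - 11187/1024 = 428973408333/1024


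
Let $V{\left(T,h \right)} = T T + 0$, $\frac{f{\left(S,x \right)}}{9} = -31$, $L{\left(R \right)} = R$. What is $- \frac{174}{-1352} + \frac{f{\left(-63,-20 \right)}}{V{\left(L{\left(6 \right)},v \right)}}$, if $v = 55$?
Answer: $- \frac{1288}{169} \approx -7.6213$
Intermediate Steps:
$f{\left(S,x \right)} = -279$ ($f{\left(S,x \right)} = 9 \left(-31\right) = -279$)
$V{\left(T,h \right)} = T^{2}$ ($V{\left(T,h \right)} = T^{2} + 0 = T^{2}$)
$- \frac{174}{-1352} + \frac{f{\left(-63,-20 \right)}}{V{\left(L{\left(6 \right)},v \right)}} = - \frac{174}{-1352} - \frac{279}{6^{2}} = \left(-174\right) \left(- \frac{1}{1352}\right) - \frac{279}{36} = \frac{87}{676} - \frac{31}{4} = - \frac{1288}{169}$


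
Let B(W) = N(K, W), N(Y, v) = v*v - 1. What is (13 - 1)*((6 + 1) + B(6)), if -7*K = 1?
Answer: 504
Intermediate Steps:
K = -⅐ (K = -⅐*1 = -⅐ ≈ -0.14286)
N(Y, v) = -1 + v² (N(Y, v) = v² - 1 = -1 + v²)
B(W) = -1 + W²
(13 - 1)*((6 + 1) + B(6)) = (13 - 1)*((6 + 1) + (-1 + 6²)) = 12*(7 + (-1 + 36)) = 12*(7 + 35) = 12*42 = 504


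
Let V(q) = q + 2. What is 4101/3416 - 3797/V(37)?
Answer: -12810613/133224 ≈ -96.158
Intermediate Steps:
V(q) = 2 + q
4101/3416 - 3797/V(37) = 4101/3416 - 3797/(2 + 37) = 4101*(1/3416) - 3797/39 = 4101/3416 - 3797*1/39 = 4101/3416 - 3797/39 = -12810613/133224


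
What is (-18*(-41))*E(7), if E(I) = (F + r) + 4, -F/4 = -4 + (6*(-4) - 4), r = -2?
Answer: 95940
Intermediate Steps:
F = 128 (F = -4*(-4 + (6*(-4) - 4)) = -4*(-4 + (-24 - 4)) = -4*(-4 - 28) = -4*(-32) = 128)
E(I) = 130 (E(I) = (128 - 2) + 4 = 126 + 4 = 130)
(-18*(-41))*E(7) = -18*(-41)*130 = 738*130 = 95940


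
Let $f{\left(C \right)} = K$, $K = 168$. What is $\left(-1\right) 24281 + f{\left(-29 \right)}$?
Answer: $-24113$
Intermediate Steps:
$f{\left(C \right)} = 168$
$\left(-1\right) 24281 + f{\left(-29 \right)} = \left(-1\right) 24281 + 168 = -24281 + 168 = -24113$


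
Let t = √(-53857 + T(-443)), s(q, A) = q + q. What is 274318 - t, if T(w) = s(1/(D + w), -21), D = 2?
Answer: 274318 - I*√23750939/21 ≈ 2.7432e+5 - 232.07*I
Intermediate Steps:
s(q, A) = 2*q
T(w) = 2/(2 + w)
t = I*√23750939/21 (t = √(-53857 + 2/(2 - 443)) = √(-53857 + 2/(-441)) = √(-53857 + 2*(-1/441)) = √(-53857 - 2/441) = √(-23750939/441) = I*√23750939/21 ≈ 232.07*I)
274318 - t = 274318 - I*√23750939/21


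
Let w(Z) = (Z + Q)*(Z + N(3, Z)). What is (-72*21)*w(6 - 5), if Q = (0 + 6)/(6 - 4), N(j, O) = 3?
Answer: -24192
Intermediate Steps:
Q = 3 (Q = 6/2 = 6*(½) = 3)
w(Z) = (3 + Z)² (w(Z) = (Z + 3)*(Z + 3) = (3 + Z)*(3 + Z) = (3 + Z)²)
(-72*21)*w(6 - 5) = (-72*21)*(9 + (6 - 5)² + 6*(6 - 5)) = -1512*(9 + 1² + 6*1) = -1512*(9 + 1 + 6) = -1512*16 = -24192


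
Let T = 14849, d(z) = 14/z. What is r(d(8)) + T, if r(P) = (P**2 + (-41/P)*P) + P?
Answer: 237005/16 ≈ 14813.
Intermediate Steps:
r(P) = -41 + P + P**2 (r(P) = (P**2 - 41) + P = (-41 + P**2) + P = -41 + P + P**2)
r(d(8)) + T = (-41 + 14/8 + (14/8)**2) + 14849 = (-41 + 14*(1/8) + (14*(1/8))**2) + 14849 = (-41 + 7/4 + (7/4)**2) + 14849 = (-41 + 7/4 + 49/16) + 14849 = -579/16 + 14849 = 237005/16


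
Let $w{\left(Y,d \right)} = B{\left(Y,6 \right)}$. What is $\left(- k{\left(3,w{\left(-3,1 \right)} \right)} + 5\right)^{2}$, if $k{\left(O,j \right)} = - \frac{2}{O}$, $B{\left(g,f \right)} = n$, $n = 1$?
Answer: $\frac{289}{9} \approx 32.111$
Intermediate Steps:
$B{\left(g,f \right)} = 1$
$w{\left(Y,d \right)} = 1$
$\left(- k{\left(3,w{\left(-3,1 \right)} \right)} + 5\right)^{2} = \left(- \frac{-2}{3} + 5\right)^{2} = \left(\left(-1\right) \left(- \frac{2}{3}\right) + 5\right)^{2} = \left(\frac{2}{3} + 5\right)^{2} = \left(\frac{17}{3}\right)^{2} = \frac{289}{9}$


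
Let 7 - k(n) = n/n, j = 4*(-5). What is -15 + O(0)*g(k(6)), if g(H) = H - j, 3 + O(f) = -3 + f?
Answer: -171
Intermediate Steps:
j = -20
k(n) = 6 (k(n) = 7 - n/n = 7 - 1*1 = 7 - 1 = 6)
O(f) = -6 + f (O(f) = -3 + (-3 + f) = -6 + f)
g(H) = 20 + H (g(H) = H - 1*(-20) = H + 20 = 20 + H)
-15 + O(0)*g(k(6)) = -15 + (-6 + 0)*(20 + 6) = -15 - 6*26 = -15 - 156 = -171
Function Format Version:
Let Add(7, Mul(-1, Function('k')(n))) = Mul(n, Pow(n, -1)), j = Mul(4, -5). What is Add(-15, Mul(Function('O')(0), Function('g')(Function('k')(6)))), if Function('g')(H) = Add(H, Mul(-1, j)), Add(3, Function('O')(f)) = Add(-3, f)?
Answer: -171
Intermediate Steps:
j = -20
Function('k')(n) = 6 (Function('k')(n) = Add(7, Mul(-1, Mul(n, Pow(n, -1)))) = Add(7, Mul(-1, 1)) = Add(7, -1) = 6)
Function('O')(f) = Add(-6, f) (Function('O')(f) = Add(-3, Add(-3, f)) = Add(-6, f))
Function('g')(H) = Add(20, H) (Function('g')(H) = Add(H, Mul(-1, -20)) = Add(H, 20) = Add(20, H))
Add(-15, Mul(Function('O')(0), Function('g')(Function('k')(6)))) = Add(-15, Mul(Add(-6, 0), Add(20, 6))) = Add(-15, Mul(-6, 26)) = Add(-15, -156) = -171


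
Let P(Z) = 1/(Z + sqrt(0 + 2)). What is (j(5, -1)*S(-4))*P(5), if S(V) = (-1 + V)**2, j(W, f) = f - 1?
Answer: -250/23 + 50*sqrt(2)/23 ≈ -7.7952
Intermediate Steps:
j(W, f) = -1 + f
P(Z) = 1/(Z + sqrt(2))
(j(5, -1)*S(-4))*P(5) = ((-1 - 1)*(-1 - 4)**2)/(5 + sqrt(2)) = (-2*(-5)**2)/(5 + sqrt(2)) = (-2*25)/(5 + sqrt(2)) = -50/(5 + sqrt(2))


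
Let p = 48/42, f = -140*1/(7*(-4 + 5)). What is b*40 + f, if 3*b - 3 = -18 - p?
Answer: -4940/21 ≈ -235.24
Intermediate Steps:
f = -20 (f = -140/(1*7) = -140/7 = -140*⅐ = -20)
p = 8/7 (p = 48*(1/42) = 8/7 ≈ 1.1429)
b = -113/21 (b = 1 + (-18 - 1*8/7)/3 = 1 + (-18 - 8/7)/3 = 1 + (⅓)*(-134/7) = 1 - 134/21 = -113/21 ≈ -5.3810)
b*40 + f = -113/21*40 - 20 = -4520/21 - 20 = -4940/21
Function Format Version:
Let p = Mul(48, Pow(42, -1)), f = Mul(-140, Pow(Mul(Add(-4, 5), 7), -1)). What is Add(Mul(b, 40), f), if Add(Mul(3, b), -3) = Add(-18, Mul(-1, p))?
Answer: Rational(-4940, 21) ≈ -235.24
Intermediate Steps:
f = -20 (f = Mul(-140, Pow(Mul(1, 7), -1)) = Mul(-140, Pow(7, -1)) = Mul(-140, Rational(1, 7)) = -20)
p = Rational(8, 7) (p = Mul(48, Rational(1, 42)) = Rational(8, 7) ≈ 1.1429)
b = Rational(-113, 21) (b = Add(1, Mul(Rational(1, 3), Add(-18, Mul(-1, Rational(8, 7))))) = Add(1, Mul(Rational(1, 3), Add(-18, Rational(-8, 7)))) = Add(1, Mul(Rational(1, 3), Rational(-134, 7))) = Add(1, Rational(-134, 21)) = Rational(-113, 21) ≈ -5.3810)
Add(Mul(b, 40), f) = Add(Mul(Rational(-113, 21), 40), -20) = Add(Rational(-4520, 21), -20) = Rational(-4940, 21)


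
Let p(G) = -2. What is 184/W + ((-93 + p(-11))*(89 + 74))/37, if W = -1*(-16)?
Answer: -30119/74 ≈ -407.01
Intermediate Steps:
W = 16
184/W + ((-93 + p(-11))*(89 + 74))/37 = 184/16 + ((-93 - 2)*(89 + 74))/37 = 184*(1/16) - 95*163*(1/37) = 23/2 - 15485*1/37 = 23/2 - 15485/37 = -30119/74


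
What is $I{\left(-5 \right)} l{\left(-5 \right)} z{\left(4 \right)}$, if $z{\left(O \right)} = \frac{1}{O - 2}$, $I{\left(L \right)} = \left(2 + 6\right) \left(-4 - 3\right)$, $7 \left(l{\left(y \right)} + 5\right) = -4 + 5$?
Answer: $136$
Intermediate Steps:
$l{\left(y \right)} = - \frac{34}{7}$ ($l{\left(y \right)} = -5 + \frac{-4 + 5}{7} = -5 + \frac{1}{7} \cdot 1 = -5 + \frac{1}{7} = - \frac{34}{7}$)
$I{\left(L \right)} = -56$ ($I{\left(L \right)} = 8 \left(-7\right) = -56$)
$z{\left(O \right)} = \frac{1}{-2 + O}$
$I{\left(-5 \right)} l{\left(-5 \right)} z{\left(4 \right)} = \frac{\left(-56\right) \left(- \frac{34}{7}\right)}{-2 + 4} = \frac{272}{2} = 272 \cdot \frac{1}{2} = 136$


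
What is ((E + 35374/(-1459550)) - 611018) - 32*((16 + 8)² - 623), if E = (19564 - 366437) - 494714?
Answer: -1058977249962/729775 ≈ -1.4511e+6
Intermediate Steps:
E = -841587 (E = -346873 - 494714 = -841587)
((E + 35374/(-1459550)) - 611018) - 32*((16 + 8)² - 623) = ((-841587 + 35374/(-1459550)) - 611018) - 32*((16 + 8)² - 623) = ((-841587 + 35374*(-1/1459550)) - 611018) - 32*(24² - 623) = ((-841587 - 17687/729775) - 611018) - 32*(576 - 623) = (-614169170612/729775 - 611018) - 32*(-47) = -1060074831562/729775 + 1504 = -1058977249962/729775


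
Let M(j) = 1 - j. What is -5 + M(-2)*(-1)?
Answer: -8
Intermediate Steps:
-5 + M(-2)*(-1) = -5 + (1 - 1*(-2))*(-1) = -5 + (1 + 2)*(-1) = -5 + 3*(-1) = -5 - 3 = -8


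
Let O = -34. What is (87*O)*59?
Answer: -174522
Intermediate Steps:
(87*O)*59 = (87*(-34))*59 = -2958*59 = -174522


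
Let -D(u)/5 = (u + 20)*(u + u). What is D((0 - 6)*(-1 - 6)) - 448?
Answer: -26488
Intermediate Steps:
D(u) = -10*u*(20 + u) (D(u) = -5*(u + 20)*(u + u) = -5*(20 + u)*2*u = -10*u*(20 + u))
D((0 - 6)*(-1 - 6)) - 448 = -10*(0 - 6)*(-1 - 6)*(20 + (0 - 6)*(-1 - 6)) - 448 = -10*(-6*(-7))*(20 - 6*(-7)) - 448 = -10*42*(20 + 42) - 448 = -10*42*62 - 448 = -26040 - 448 = -26488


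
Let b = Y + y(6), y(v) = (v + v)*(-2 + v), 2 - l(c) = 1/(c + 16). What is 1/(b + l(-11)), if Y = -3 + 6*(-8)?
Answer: -5/6 ≈ -0.83333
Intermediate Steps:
l(c) = 2 - 1/(16 + c) (l(c) = 2 - 1/(c + 16) = 2 - 1/(16 + c))
y(v) = 2*v*(-2 + v) (y(v) = (2*v)*(-2 + v) = 2*v*(-2 + v))
Y = -51 (Y = -3 - 48 = -51)
b = -3 (b = -51 + 2*6*(-2 + 6) = -51 + 2*6*4 = -51 + 48 = -3)
1/(b + l(-11)) = 1/(-3 + (31 + 2*(-11))/(16 - 11)) = 1/(-3 + (31 - 22)/5) = 1/(-3 + (1/5)*9) = 1/(-3 + 9/5) = 1/(-6/5) = -5/6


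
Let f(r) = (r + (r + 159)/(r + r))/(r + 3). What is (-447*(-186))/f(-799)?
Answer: 52878644568/638081 ≈ 82871.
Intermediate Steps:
f(r) = (r + (159 + r)/(2*r))/(3 + r) (f(r) = (r + (159 + r)/((2*r)))/(3 + r) = (r + (159 + r)*(1/(2*r)))/(3 + r) = (r + (159 + r)/(2*r))/(3 + r))
(-447*(-186))/f(-799) = (-447*(-186))/(((1/2)*(159 - 799 + 2*(-799)**2)/(-799*(3 - 799)))) = 83142/(((1/2)*(-1/799)*(159 - 799 + 2*638401)/(-796))) = 83142/(((1/2)*(-1/799)*(-1/796)*(159 - 799 + 1276802))) = 83142/(((1/2)*(-1/799)*(-1/796)*1276162)) = 83142/(638081/636004) = 83142*(636004/638081) = 52878644568/638081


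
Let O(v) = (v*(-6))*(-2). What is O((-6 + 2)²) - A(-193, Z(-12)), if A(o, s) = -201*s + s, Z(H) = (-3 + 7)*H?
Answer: -9408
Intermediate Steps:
Z(H) = 4*H
A(o, s) = -200*s
O(v) = 12*v (O(v) = -6*v*(-2) = 12*v)
O((-6 + 2)²) - A(-193, Z(-12)) = 12*(-6 + 2)² - (-200)*4*(-12) = 12*(-4)² - (-200)*(-48) = 12*16 - 1*9600 = 192 - 9600 = -9408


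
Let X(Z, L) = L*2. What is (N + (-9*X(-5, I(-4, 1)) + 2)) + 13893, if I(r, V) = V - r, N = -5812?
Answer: 7993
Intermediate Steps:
X(Z, L) = 2*L
(N + (-9*X(-5, I(-4, 1)) + 2)) + 13893 = (-5812 + (-18*(1 - 1*(-4)) + 2)) + 13893 = (-5812 + (-18*(1 + 4) + 2)) + 13893 = (-5812 + (-18*5 + 2)) + 13893 = (-5812 + (-9*10 + 2)) + 13893 = (-5812 + (-90 + 2)) + 13893 = (-5812 - 88) + 13893 = -5900 + 13893 = 7993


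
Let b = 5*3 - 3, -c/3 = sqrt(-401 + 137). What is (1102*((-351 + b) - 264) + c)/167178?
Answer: -110751/27863 - I*sqrt(66)/27863 ≈ -3.9748 - 0.00029157*I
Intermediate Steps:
c = -6*I*sqrt(66) (c = -3*sqrt(-401 + 137) = -6*I*sqrt(66) ≈ -48.744*I)
b = 12 (b = 15 - 3 = 12)
(1102*((-351 + b) - 264) + c)/167178 = (1102*((-351 + 12) - 264) - 6*I*sqrt(66))/167178 = (1102*(-339 - 264) - 6*I*sqrt(66))*(1/167178) = (1102*(-603) - 6*I*sqrt(66))*(1/167178) = (-664506 - 6*I*sqrt(66))*(1/167178) = -110751/27863 - I*sqrt(66)/27863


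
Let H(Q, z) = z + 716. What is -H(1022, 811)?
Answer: -1527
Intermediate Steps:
H(Q, z) = 716 + z
-H(1022, 811) = -(716 + 811) = -1*1527 = -1527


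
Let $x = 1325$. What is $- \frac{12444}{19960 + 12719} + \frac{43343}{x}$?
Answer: $\frac{466639199}{14433225} \approx 32.331$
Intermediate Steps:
$- \frac{12444}{19960 + 12719} + \frac{43343}{x} = - \frac{12444}{19960 + 12719} + \frac{43343}{1325} = - \frac{12444}{32679} + 43343 \cdot \frac{1}{1325} = \left(-12444\right) \frac{1}{32679} + \frac{43343}{1325} = - \frac{4148}{10893} + \frac{43343}{1325} = \frac{466639199}{14433225}$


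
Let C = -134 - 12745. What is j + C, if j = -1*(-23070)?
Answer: 10191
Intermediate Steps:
C = -12879
j = 23070
j + C = 23070 - 12879 = 10191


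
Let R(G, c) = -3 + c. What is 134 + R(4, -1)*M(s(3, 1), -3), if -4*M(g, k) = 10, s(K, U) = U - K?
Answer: 144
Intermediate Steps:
M(g, k) = -5/2 (M(g, k) = -1/4*10 = -5/2)
134 + R(4, -1)*M(s(3, 1), -3) = 134 + (-3 - 1)*(-5/2) = 134 - 4*(-5/2) = 134 + 10 = 144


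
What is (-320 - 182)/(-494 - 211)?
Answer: 502/705 ≈ 0.71206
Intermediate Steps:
(-320 - 182)/(-494 - 211) = -502/(-705) = -502*(-1/705) = 502/705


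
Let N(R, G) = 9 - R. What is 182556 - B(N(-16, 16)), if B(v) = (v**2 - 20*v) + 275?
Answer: 182156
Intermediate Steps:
B(v) = 275 + v**2 - 20*v
182556 - B(N(-16, 16)) = 182556 - (275 + (9 - 1*(-16))**2 - 20*(9 - 1*(-16))) = 182556 - (275 + (9 + 16)**2 - 20*(9 + 16)) = 182556 - (275 + 25**2 - 20*25) = 182556 - (275 + 625 - 500) = 182556 - 1*400 = 182556 - 400 = 182156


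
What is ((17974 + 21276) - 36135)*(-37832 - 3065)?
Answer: -127394155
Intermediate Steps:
((17974 + 21276) - 36135)*(-37832 - 3065) = (39250 - 36135)*(-40897) = 3115*(-40897) = -127394155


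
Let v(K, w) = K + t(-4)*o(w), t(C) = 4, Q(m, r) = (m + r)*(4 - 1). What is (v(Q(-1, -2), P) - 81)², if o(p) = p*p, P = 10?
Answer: 96100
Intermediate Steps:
Q(m, r) = 3*m + 3*r (Q(m, r) = (m + r)*3 = 3*m + 3*r)
o(p) = p²
v(K, w) = K + 4*w²
(v(Q(-1, -2), P) - 81)² = (((3*(-1) + 3*(-2)) + 4*10²) - 81)² = (((-3 - 6) + 4*100) - 81)² = ((-9 + 400) - 81)² = (391 - 81)² = 310² = 96100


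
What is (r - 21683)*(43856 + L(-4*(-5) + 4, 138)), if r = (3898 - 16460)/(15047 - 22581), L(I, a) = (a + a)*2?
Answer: -3626960340640/3767 ≈ -9.6282e+8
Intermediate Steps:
L(I, a) = 4*a (L(I, a) = (2*a)*2 = 4*a)
r = 6281/3767 (r = -12562/(-7534) = -12562*(-1/7534) = 6281/3767 ≈ 1.6674)
(r - 21683)*(43856 + L(-4*(-5) + 4, 138)) = (6281/3767 - 21683)*(43856 + 4*138) = -81673580*(43856 + 552)/3767 = -81673580/3767*44408 = -3626960340640/3767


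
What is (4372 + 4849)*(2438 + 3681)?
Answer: 56423299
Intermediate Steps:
(4372 + 4849)*(2438 + 3681) = 9221*6119 = 56423299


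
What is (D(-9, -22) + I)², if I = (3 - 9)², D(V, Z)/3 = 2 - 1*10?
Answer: 144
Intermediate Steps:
D(V, Z) = -24 (D(V, Z) = 3*(2 - 1*10) = 3*(2 - 10) = 3*(-8) = -24)
I = 36 (I = (-6)² = 36)
(D(-9, -22) + I)² = (-24 + 36)² = 12² = 144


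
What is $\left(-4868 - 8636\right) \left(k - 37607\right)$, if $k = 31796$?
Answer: $78471744$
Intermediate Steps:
$\left(-4868 - 8636\right) \left(k - 37607\right) = \left(-4868 - 8636\right) \left(31796 - 37607\right) = \left(-13504\right) \left(-5811\right) = 78471744$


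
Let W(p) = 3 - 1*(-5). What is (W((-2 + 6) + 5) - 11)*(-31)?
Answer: 93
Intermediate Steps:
W(p) = 8 (W(p) = 3 + 5 = 8)
(W((-2 + 6) + 5) - 11)*(-31) = (8 - 11)*(-31) = -3*(-31) = 93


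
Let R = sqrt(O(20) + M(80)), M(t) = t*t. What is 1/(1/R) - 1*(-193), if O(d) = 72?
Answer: 193 + 2*sqrt(1618) ≈ 273.45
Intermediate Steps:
M(t) = t**2
R = 2*sqrt(1618) (R = sqrt(72 + 80**2) = sqrt(72 + 6400) = sqrt(6472) = 2*sqrt(1618) ≈ 80.449)
1/(1/R) - 1*(-193) = 1/(1/(2*sqrt(1618))) - 1*(-193) = 1/(sqrt(1618)/3236) + 193 = 2*sqrt(1618) + 193 = 193 + 2*sqrt(1618)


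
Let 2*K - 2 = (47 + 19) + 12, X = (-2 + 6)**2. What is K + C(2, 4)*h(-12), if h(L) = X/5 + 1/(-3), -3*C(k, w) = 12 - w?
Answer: 1456/45 ≈ 32.356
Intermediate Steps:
X = 16 (X = 4**2 = 16)
C(k, w) = -4 + w/3 (C(k, w) = -(12 - w)/3 = -4 + w/3)
h(L) = 43/15 (h(L) = 16/5 + 1/(-3) = 16*(1/5) + 1*(-1/3) = 16/5 - 1/3 = 43/15)
K = 40 (K = 1 + ((47 + 19) + 12)/2 = 1 + (66 + 12)/2 = 1 + (1/2)*78 = 1 + 39 = 40)
K + C(2, 4)*h(-12) = 40 + (-4 + (1/3)*4)*(43/15) = 40 + (-4 + 4/3)*(43/15) = 40 - 8/3*43/15 = 40 - 344/45 = 1456/45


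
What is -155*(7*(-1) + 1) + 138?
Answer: 1068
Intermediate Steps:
-155*(7*(-1) + 1) + 138 = -155*(-7 + 1) + 138 = -155*(-6) + 138 = 930 + 138 = 1068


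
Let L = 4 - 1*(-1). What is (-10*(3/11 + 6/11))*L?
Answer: -450/11 ≈ -40.909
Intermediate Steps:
L = 5 (L = 4 + 1 = 5)
(-10*(3/11 + 6/11))*L = -10*(3/11 + 6/11)*5 = -10*9/11*5 = -90/11*5 = -450/11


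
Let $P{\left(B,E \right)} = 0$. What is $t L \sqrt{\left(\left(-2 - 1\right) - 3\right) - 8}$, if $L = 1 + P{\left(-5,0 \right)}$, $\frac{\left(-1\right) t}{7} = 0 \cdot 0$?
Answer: $0$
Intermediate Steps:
$t = 0$ ($t = - 7 \cdot 0 \cdot 0 = \left(-7\right) 0 = 0$)
$L = 1$ ($L = 1 + 0 = 1$)
$t L \sqrt{\left(\left(-2 - 1\right) - 3\right) - 8} = 0 \cdot 1 \sqrt{\left(\left(-2 - 1\right) - 3\right) - 8} = 0 \sqrt{\left(-3 - 3\right) - 8} = 0 \sqrt{-6 - 8} = 0 \sqrt{-14} = 0 i \sqrt{14} = 0$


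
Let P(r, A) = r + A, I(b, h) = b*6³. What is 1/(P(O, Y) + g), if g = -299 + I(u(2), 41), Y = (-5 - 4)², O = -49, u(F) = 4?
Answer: 1/597 ≈ 0.0016750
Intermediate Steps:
Y = 81 (Y = (-9)² = 81)
I(b, h) = 216*b (I(b, h) = b*216 = 216*b)
P(r, A) = A + r
g = 565 (g = -299 + 216*4 = -299 + 864 = 565)
1/(P(O, Y) + g) = 1/((81 - 49) + 565) = 1/(32 + 565) = 1/597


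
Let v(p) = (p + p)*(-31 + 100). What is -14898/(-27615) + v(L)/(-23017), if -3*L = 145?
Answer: 175699772/211871485 ≈ 0.82928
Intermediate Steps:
L = -145/3 (L = -⅓*145 = -145/3 ≈ -48.333)
v(p) = 138*p (v(p) = (2*p)*69 = 138*p)
-14898/(-27615) + v(L)/(-23017) = -14898/(-27615) + (138*(-145/3))/(-23017) = -14898*(-1/27615) - 6670*(-1/23017) = 4966/9205 + 6670/23017 = 175699772/211871485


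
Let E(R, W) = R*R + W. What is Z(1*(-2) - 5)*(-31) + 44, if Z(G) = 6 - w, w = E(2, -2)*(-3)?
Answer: -328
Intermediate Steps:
E(R, W) = W + R² (E(R, W) = R² + W = W + R²)
w = -6 (w = (-2 + 2²)*(-3) = (-2 + 4)*(-3) = 2*(-3) = -6)
Z(G) = 12 (Z(G) = 6 - 1*(-6) = 6 + 6 = 12)
Z(1*(-2) - 5)*(-31) + 44 = 12*(-31) + 44 = -372 + 44 = -328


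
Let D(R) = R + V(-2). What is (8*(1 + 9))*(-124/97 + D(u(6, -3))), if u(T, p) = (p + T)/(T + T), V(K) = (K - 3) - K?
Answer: -31260/97 ≈ -322.27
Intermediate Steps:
V(K) = -3 (V(K) = (-3 + K) - K = -3)
u(T, p) = (T + p)/(2*T) (u(T, p) = (T + p)/((2*T)) = (T + p)*(1/(2*T)) = (T + p)/(2*T))
D(R) = -3 + R (D(R) = R - 3 = -3 + R)
(8*(1 + 9))*(-124/97 + D(u(6, -3))) = (8*(1 + 9))*(-124/97 + (-3 + (½)*(6 - 3)/6)) = (8*10)*(-124*1/97 + (-3 + (½)*(⅙)*3)) = 80*(-124/97 + (-3 + ¼)) = 80*(-124/97 - 11/4) = 80*(-1563/388) = -31260/97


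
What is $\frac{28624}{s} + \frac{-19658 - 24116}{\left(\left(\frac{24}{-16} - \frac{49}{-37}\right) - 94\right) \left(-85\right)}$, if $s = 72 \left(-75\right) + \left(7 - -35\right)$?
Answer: $- \frac{1906216476}{176327315} \approx -10.811$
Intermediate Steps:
$s = -5358$ ($s = -5400 + \left(7 + 35\right) = -5400 + 42 = -5358$)
$\frac{28624}{s} + \frac{-19658 - 24116}{\left(\left(\frac{24}{-16} - \frac{49}{-37}\right) - 94\right) \left(-85\right)} = \frac{28624}{-5358} + \frac{-19658 - 24116}{\left(\left(\frac{24}{-16} - \frac{49}{-37}\right) - 94\right) \left(-85\right)} = 28624 \left(- \frac{1}{5358}\right) + \frac{-19658 - 24116}{\left(\left(24 \left(- \frac{1}{16}\right) - - \frac{49}{37}\right) - 94\right) \left(-85\right)} = - \frac{14312}{2679} - \frac{43774}{\left(\left(- \frac{3}{2} + \frac{49}{37}\right) - 94\right) \left(-85\right)} = - \frac{14312}{2679} - \frac{43774}{\left(- \frac{13}{74} - 94\right) \left(-85\right)} = - \frac{14312}{2679} - \frac{43774}{\left(- \frac{6969}{74}\right) \left(-85\right)} = - \frac{14312}{2679} - \frac{43774}{\frac{592365}{74}} = - \frac{14312}{2679} - \frac{3239276}{592365} = - \frac{1906216476}{176327315}$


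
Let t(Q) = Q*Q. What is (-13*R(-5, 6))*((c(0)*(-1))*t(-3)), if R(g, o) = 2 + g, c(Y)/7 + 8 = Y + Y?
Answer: 19656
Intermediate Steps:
c(Y) = -56 + 14*Y (c(Y) = -56 + 7*(Y + Y) = -56 + 7*(2*Y) = -56 + 14*Y)
t(Q) = Q²
(-13*R(-5, 6))*((c(0)*(-1))*t(-3)) = (-13*(2 - 5))*(((-56 + 14*0)*(-1))*(-3)²) = (-13*(-3))*(((-56 + 0)*(-1))*9) = 39*(-56*(-1)*9) = 39*(56*9) = 39*504 = 19656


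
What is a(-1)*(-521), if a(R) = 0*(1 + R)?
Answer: 0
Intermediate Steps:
a(R) = 0
a(-1)*(-521) = 0*(-521) = 0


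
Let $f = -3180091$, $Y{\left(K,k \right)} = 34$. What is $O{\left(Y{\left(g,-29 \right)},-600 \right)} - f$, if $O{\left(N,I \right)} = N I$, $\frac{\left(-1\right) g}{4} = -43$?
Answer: $3159691$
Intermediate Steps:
$g = 172$ ($g = \left(-4\right) \left(-43\right) = 172$)
$O{\left(N,I \right)} = I N$
$O{\left(Y{\left(g,-29 \right)},-600 \right)} - f = \left(-600\right) 34 - -3180091 = -20400 + 3180091 = 3159691$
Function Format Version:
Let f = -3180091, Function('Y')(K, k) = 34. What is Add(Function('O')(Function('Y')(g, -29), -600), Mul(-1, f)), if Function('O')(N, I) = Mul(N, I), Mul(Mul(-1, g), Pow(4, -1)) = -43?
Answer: 3159691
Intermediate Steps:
g = 172 (g = Mul(-4, -43) = 172)
Function('O')(N, I) = Mul(I, N)
Add(Function('O')(Function('Y')(g, -29), -600), Mul(-1, f)) = Add(Mul(-600, 34), Mul(-1, -3180091)) = Add(-20400, 3180091) = 3159691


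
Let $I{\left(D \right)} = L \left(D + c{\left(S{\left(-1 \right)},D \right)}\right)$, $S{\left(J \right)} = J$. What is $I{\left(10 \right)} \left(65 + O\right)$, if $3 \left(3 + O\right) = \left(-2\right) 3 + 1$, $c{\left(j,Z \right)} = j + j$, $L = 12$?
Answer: $5792$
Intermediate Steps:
$c{\left(j,Z \right)} = 2 j$
$I{\left(D \right)} = -24 + 12 D$ ($I{\left(D \right)} = 12 \left(D + 2 \left(-1\right)\right) = 12 \left(D - 2\right) = 12 \left(-2 + D\right) = -24 + 12 D$)
$O = - \frac{14}{3}$ ($O = -3 + \frac{\left(-2\right) 3 + 1}{3} = -3 + \frac{-6 + 1}{3} = -3 + \frac{1}{3} \left(-5\right) = -3 - \frac{5}{3} = - \frac{14}{3} \approx -4.6667$)
$I{\left(10 \right)} \left(65 + O\right) = \left(-24 + 12 \cdot 10\right) \left(65 - \frac{14}{3}\right) = \left(-24 + 120\right) \frac{181}{3} = 96 \cdot \frac{181}{3} = 5792$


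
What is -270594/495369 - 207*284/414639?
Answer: -581566166/845264637 ≈ -0.68803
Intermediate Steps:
-270594/495369 - 207*284/414639 = -270594*1/495369 - 58788*1/414639 = -10022/18347 - 6532/46071 = -581566166/845264637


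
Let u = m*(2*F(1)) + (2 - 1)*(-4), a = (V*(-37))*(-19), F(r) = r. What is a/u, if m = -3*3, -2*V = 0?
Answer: 0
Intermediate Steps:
V = 0 (V = -1/2*0 = 0)
m = -9
a = 0 (a = (0*(-37))*(-19) = 0*(-19) = 0)
u = -22 (u = -18 + (2 - 1)*(-4) = -9*2 + 1*(-4) = -18 - 4 = -22)
a/u = 0/(-22) = 0*(-1/22) = 0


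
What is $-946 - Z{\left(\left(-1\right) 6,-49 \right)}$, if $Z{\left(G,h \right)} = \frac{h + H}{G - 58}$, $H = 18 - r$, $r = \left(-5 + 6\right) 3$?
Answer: $- \frac{30289}{32} \approx -946.53$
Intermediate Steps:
$r = 3$ ($r = 1 \cdot 3 = 3$)
$H = 15$ ($H = 18 - 3 = 15$)
$Z{\left(G,h \right)} = \frac{15 + h}{-58 + G}$ ($Z{\left(G,h \right)} = \frac{h + 15}{G - 58} = \frac{15 + h}{-58 + G}$)
$-946 - Z{\left(\left(-1\right) 6,-49 \right)} = -946 - \frac{15 - 49}{-58 - 6} = -946 - \frac{1}{-58 - 6} \left(-34\right) = -946 - \frac{1}{-64} \left(-34\right) = -946 - \left(- \frac{1}{64}\right) \left(-34\right) = -946 - \frac{17}{32} = - \frac{30289}{32}$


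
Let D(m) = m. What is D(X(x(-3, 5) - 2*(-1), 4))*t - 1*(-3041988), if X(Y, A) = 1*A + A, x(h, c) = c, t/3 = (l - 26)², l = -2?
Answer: 3060804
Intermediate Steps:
t = 2352 (t = 3*(-2 - 26)² = 3*(-28)² = 3*784 = 2352)
X(Y, A) = 2*A (X(Y, A) = A + A = 2*A)
D(X(x(-3, 5) - 2*(-1), 4))*t - 1*(-3041988) = (2*4)*2352 - 1*(-3041988) = 8*2352 + 3041988 = 18816 + 3041988 = 3060804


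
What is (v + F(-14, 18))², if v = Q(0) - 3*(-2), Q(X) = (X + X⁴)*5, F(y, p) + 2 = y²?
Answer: 40000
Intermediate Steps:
F(y, p) = -2 + y²
Q(X) = 5*X + 5*X⁴
v = 6 (v = 5*0*(1 + 0³) - 3*(-2) = 5*0*(1 + 0) + 6 = 5*0*1 + 6 = 0 + 6 = 6)
(v + F(-14, 18))² = (6 + (-2 + (-14)²))² = (6 + (-2 + 196))² = (6 + 194)² = 200² = 40000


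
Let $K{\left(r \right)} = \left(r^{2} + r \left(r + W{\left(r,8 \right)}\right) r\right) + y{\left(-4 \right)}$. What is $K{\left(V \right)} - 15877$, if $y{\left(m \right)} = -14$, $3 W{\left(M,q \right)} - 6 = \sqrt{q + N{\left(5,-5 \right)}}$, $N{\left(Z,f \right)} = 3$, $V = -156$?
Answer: $-3739299 + 8112 \sqrt{11} \approx -3.7124 \cdot 10^{6}$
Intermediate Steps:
$W{\left(M,q \right)} = 2 + \frac{\sqrt{3 + q}}{3}$ ($W{\left(M,q \right)} = 2 + \frac{\sqrt{q + 3}}{3} = 2 + \frac{\sqrt{3 + q}}{3}$)
$K{\left(r \right)} = -14 + r^{2} + r^{2} \left(2 + r + \frac{\sqrt{11}}{3}\right)$ ($K{\left(r \right)} = \left(r^{2} + r \left(r + \left(2 + \frac{\sqrt{3 + 8}}{3}\right)\right) r\right) - 14 = \left(r^{2} + r \left(r + \left(2 + \frac{\sqrt{11}}{3}\right)\right) r\right) - 14 = \left(r^{2} + r \left(2 + r + \frac{\sqrt{11}}{3}\right) r\right) - 14 = \left(r^{2} + r^{2} \left(2 + r + \frac{\sqrt{11}}{3}\right)\right) - 14 = -14 + r^{2} + r^{2} \left(2 + r + \frac{\sqrt{11}}{3}\right)$)
$K{\left(V \right)} - 15877 = \left(-14 + \left(-156\right)^{3} + 3 \left(-156\right)^{2} + \frac{\sqrt{11} \left(-156\right)^{2}}{3}\right) - 15877 = \left(-14 - 3796416 + 3 \cdot 24336 + \frac{1}{3} \sqrt{11} \cdot 24336\right) - 15877 = \left(-14 - 3796416 + 73008 + 8112 \sqrt{11}\right) - 15877 = \left(-3723422 + 8112 \sqrt{11}\right) - 15877 = -3739299 + 8112 \sqrt{11}$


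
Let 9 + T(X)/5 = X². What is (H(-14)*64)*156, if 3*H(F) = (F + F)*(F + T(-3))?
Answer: 1304576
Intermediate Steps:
T(X) = -45 + 5*X²
H(F) = 2*F²/3 (H(F) = ((F + F)*(F + (-45 + 5*(-3)²)))/3 = ((2*F)*(F + (-45 + 5*9)))/3 = ((2*F)*(F + (-45 + 45)))/3 = ((2*F)*(F + 0))/3 = ((2*F)*F)/3 = (2*F²)/3 = 2*F²/3)
(H(-14)*64)*156 = (((⅔)*(-14)²)*64)*156 = (((⅔)*196)*64)*156 = ((392/3)*64)*156 = (25088/3)*156 = 1304576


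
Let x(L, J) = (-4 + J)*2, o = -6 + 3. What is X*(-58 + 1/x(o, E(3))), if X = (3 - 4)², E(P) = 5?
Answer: -115/2 ≈ -57.500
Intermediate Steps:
o = -3
x(L, J) = -8 + 2*J
X = 1 (X = (-1)² = 1)
X*(-58 + 1/x(o, E(3))) = 1*(-58 + 1/(-8 + 2*5)) = 1*(-58 + 1/(-8 + 10)) = 1*(-58 + 1/2) = 1*(-58 + ½) = 1*(-115/2) = -115/2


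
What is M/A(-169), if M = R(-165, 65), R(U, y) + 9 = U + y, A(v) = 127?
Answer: -109/127 ≈ -0.85827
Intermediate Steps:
R(U, y) = -9 + U + y (R(U, y) = -9 + (U + y) = -9 + U + y)
M = -109 (M = -9 - 165 + 65 = -109)
M/A(-169) = -109/127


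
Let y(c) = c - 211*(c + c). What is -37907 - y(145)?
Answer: 23138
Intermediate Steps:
y(c) = -421*c (y(c) = c - 422*c = -421*c)
-37907 - y(145) = -37907 - (-421)*145 = -37907 - 1*(-61045) = -37907 + 61045 = 23138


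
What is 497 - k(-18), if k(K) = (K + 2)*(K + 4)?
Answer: 273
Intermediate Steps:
k(K) = (2 + K)*(4 + K)
497 - k(-18) = 497 - (8 + (-18)**2 + 6*(-18)) = 497 - (8 + 324 - 108) = 497 - 1*224 = 497 - 224 = 273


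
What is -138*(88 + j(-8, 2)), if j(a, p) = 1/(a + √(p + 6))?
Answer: -84870/7 + 69*√2/14 ≈ -12117.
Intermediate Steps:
j(a, p) = 1/(a + √(6 + p))
-138*(88 + j(-8, 2)) = -138*(88 + 1/(-8 + √(6 + 2))) = -138*(88 + 1/(-8 + √8)) = -138*(88 + 1/(-8 + 2*√2)) = -12144 - 138/(-8 + 2*√2)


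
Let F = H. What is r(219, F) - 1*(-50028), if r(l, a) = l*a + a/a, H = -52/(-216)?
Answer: 901471/18 ≈ 50082.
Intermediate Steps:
H = 13/54 (H = -52*(-1/216) = 13/54 ≈ 0.24074)
F = 13/54 ≈ 0.24074
r(l, a) = 1 + a*l (r(l, a) = a*l + 1 = 1 + a*l)
r(219, F) - 1*(-50028) = (1 + (13/54)*219) - 1*(-50028) = (1 + 949/18) + 50028 = 967/18 + 50028 = 901471/18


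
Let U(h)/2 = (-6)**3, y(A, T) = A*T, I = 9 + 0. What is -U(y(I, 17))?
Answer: 432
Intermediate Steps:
I = 9
U(h) = -432 (U(h) = 2*(-6)**3 = 2*(-216) = -432)
-U(y(I, 17)) = -1*(-432) = 432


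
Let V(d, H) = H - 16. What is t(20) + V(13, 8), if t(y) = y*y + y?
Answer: 412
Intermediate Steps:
t(y) = y + y² (t(y) = y² + y = y + y²)
V(d, H) = -16 + H
t(20) + V(13, 8) = 20*(1 + 20) + (-16 + 8) = 20*21 - 8 = 420 - 8 = 412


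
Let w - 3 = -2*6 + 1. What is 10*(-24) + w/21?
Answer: -5048/21 ≈ -240.38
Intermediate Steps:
w = -8 (w = 3 + (-2*6 + 1) = 3 + (-12 + 1) = 3 - 11 = -8)
10*(-24) + w/21 = 10*(-24) - 8/21 = -240 - 8*1/21 = -240 - 8/21 = -5048/21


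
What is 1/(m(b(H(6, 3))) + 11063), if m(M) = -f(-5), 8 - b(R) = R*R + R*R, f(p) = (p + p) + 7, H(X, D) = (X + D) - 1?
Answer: 1/11066 ≈ 9.0367e-5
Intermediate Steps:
H(X, D) = -1 + D + X (H(X, D) = (D + X) - 1 = -1 + D + X)
f(p) = 7 + 2*p (f(p) = 2*p + 7 = 7 + 2*p)
b(R) = 8 - 2*R² (b(R) = 8 - (R*R + R*R) = 8 - (R² + R²) = 8 - 2*R²)
m(M) = 3 (m(M) = -(7 + 2*(-5)) = -(7 - 10) = -1*(-3) = 3)
1/(m(b(H(6, 3))) + 11063) = 1/(3 + 11063) = 1/11066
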